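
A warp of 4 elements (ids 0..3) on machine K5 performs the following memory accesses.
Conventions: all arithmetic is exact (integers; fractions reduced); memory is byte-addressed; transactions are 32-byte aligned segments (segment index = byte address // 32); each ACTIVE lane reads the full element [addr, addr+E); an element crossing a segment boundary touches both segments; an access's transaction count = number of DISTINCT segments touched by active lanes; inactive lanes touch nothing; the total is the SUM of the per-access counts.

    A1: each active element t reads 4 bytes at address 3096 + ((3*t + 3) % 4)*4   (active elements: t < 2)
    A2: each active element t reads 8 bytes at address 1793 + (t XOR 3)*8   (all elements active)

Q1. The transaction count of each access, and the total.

A1: 1 transaction
A2: 2 transactions

Answer: 1,2; total 3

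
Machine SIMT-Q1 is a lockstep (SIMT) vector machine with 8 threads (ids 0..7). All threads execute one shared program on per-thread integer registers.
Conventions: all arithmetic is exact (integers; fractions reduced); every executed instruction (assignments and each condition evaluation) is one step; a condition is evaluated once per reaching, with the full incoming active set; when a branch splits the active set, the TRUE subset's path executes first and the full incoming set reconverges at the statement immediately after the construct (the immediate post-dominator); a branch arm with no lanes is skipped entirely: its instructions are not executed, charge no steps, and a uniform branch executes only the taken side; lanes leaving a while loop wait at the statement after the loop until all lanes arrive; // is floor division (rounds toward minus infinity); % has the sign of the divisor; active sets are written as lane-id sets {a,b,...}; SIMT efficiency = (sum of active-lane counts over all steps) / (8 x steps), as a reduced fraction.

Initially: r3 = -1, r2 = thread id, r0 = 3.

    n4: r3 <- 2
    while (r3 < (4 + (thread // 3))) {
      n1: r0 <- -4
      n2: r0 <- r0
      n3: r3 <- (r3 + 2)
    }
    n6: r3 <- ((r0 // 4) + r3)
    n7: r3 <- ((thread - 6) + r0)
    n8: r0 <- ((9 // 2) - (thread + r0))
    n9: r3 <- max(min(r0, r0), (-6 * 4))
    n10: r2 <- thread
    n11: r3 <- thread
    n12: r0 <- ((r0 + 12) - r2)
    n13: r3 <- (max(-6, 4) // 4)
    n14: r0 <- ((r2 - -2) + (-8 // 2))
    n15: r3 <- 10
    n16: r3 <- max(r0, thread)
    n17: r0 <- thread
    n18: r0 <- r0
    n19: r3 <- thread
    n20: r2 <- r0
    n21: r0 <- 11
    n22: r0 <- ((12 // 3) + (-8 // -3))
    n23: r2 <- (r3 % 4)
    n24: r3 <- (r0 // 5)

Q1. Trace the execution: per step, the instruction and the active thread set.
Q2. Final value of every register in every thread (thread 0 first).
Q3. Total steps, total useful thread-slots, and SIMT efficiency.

step 0: r3 <- 2                      {0,1,2,3,4,5,6,7}
step 1: eval (r3 < (4 + (thread // 3))) {0,1,2,3,4,5,6,7}
step 2: r0 <- -4                     {0,1,2,3,4,5,6,7}
step 3: r0 <- r0                     {0,1,2,3,4,5,6,7}
step 4: r3 <- (r3 + 2)               {0,1,2,3,4,5,6,7}
step 5: eval (r3 < (4 + (thread // 3))) {0,1,2,3,4,5,6,7}
step 6: r0 <- -4                     {3,4,5,6,7}
step 7: r0 <- r0                     {3,4,5,6,7}
step 8: r3 <- (r3 + 2)               {3,4,5,6,7}
step 9: eval (r3 < (4 + (thread // 3))) {3,4,5,6,7}
step 10: r3 <- ((r0 // 4) + r3)       {0,1,2,3,4,5,6,7}
step 11: r3 <- ((thread - 6) + r0)    {0,1,2,3,4,5,6,7}
step 12: r0 <- ((9 // 2) - (thread + r0)) {0,1,2,3,4,5,6,7}
step 13: r3 <- max(min(r0, r0), (-6 * 4)) {0,1,2,3,4,5,6,7}
step 14: r2 <- thread                 {0,1,2,3,4,5,6,7}
step 15: r3 <- thread                 {0,1,2,3,4,5,6,7}
step 16: r0 <- ((r0 + 12) - r2)       {0,1,2,3,4,5,6,7}
step 17: r3 <- (max(-6, 4) // 4)      {0,1,2,3,4,5,6,7}
step 18: r0 <- ((r2 - -2) + (-8 // 2)) {0,1,2,3,4,5,6,7}
step 19: r3 <- 10                     {0,1,2,3,4,5,6,7}
step 20: r3 <- max(r0, thread)        {0,1,2,3,4,5,6,7}
step 21: r0 <- thread                 {0,1,2,3,4,5,6,7}
step 22: r0 <- r0                     {0,1,2,3,4,5,6,7}
step 23: r3 <- thread                 {0,1,2,3,4,5,6,7}
step 24: r2 <- r0                     {0,1,2,3,4,5,6,7}
step 25: r0 <- 11                     {0,1,2,3,4,5,6,7}
step 26: r0 <- ((12 // 3) + (-8 // -3)) {0,1,2,3,4,5,6,7}
step 27: r2 <- (r3 % 4)               {0,1,2,3,4,5,6,7}
step 28: r3 <- (r0 // 5)              {0,1,2,3,4,5,6,7}

Answer: 29 steps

r3: 1,1,1,1,1,1,1,1
r2: 0,1,2,3,0,1,2,3
r0: 6,6,6,6,6,6,6,6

steps = 29; useful = 220; efficiency = 220/232 = 55/58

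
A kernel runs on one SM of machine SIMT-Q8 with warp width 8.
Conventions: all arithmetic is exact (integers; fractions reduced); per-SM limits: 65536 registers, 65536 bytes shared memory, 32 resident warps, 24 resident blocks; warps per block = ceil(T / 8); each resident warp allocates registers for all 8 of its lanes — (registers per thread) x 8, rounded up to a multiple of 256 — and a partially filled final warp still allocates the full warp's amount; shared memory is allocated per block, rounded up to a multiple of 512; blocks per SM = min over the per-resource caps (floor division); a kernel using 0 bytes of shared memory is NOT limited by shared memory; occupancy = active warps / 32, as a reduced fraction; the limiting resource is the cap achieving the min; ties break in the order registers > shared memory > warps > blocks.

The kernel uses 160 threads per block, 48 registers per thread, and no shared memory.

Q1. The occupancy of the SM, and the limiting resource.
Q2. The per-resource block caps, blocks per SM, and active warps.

Answer: occupancy 5/8, limited by warps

registers: 6 blocks
shared memory: no limit (kernel uses none)
warps: 1 block
blocks: 24 blocks

Answer: 1 block, 20 active warps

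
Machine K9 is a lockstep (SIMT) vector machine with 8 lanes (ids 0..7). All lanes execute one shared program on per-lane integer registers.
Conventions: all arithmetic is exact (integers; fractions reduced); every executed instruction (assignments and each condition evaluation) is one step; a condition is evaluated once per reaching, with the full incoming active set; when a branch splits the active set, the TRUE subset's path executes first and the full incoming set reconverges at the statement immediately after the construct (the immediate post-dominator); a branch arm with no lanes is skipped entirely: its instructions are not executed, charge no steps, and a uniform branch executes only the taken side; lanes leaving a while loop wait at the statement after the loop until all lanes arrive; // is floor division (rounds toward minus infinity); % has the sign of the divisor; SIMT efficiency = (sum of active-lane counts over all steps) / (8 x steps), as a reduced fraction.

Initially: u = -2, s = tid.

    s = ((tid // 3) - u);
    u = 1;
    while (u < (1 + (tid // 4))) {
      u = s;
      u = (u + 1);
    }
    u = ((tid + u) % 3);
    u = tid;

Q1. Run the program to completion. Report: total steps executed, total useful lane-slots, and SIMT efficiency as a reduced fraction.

Answer: 8 steps, 52 useful, 13/16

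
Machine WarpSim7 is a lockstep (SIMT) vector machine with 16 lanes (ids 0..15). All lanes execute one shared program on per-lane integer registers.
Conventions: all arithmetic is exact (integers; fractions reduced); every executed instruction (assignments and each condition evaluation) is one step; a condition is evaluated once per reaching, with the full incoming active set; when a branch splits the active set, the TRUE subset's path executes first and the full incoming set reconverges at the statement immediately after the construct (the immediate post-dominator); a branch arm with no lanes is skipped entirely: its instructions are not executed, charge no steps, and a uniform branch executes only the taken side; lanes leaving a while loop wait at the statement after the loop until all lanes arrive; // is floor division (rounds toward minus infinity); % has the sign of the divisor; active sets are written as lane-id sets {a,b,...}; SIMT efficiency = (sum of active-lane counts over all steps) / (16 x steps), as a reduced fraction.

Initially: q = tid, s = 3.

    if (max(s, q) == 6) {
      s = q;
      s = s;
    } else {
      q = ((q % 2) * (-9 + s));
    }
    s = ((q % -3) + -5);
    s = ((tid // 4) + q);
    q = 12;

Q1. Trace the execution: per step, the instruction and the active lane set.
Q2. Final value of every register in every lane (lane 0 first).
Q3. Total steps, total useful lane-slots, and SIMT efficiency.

step 0: eval (max(s, q) == 6)        {0,1,2,3,4,5,6,7,8,9,10,11,12,13,14,15}
step 1: s <- q                       {6}
step 2: s <- s                       {6}
step 3: q <- ((q % 2) * (-9 + s))    {0,1,2,3,4,5,7,8,9,10,11,12,13,14,15}
step 4: s <- ((q % -3) + -5)         {0,1,2,3,4,5,6,7,8,9,10,11,12,13,14,15}
step 5: s <- ((tid // 4) + q)        {0,1,2,3,4,5,6,7,8,9,10,11,12,13,14,15}
step 6: q <- 12                      {0,1,2,3,4,5,6,7,8,9,10,11,12,13,14,15}

Answer: 7 steps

q: 12,12,12,12,12,12,12,12,12,12,12,12,12,12,12,12
s: 0,-6,0,-6,1,-5,7,-5,2,-4,2,-4,3,-3,3,-3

steps = 7; useful = 81; efficiency = 81/112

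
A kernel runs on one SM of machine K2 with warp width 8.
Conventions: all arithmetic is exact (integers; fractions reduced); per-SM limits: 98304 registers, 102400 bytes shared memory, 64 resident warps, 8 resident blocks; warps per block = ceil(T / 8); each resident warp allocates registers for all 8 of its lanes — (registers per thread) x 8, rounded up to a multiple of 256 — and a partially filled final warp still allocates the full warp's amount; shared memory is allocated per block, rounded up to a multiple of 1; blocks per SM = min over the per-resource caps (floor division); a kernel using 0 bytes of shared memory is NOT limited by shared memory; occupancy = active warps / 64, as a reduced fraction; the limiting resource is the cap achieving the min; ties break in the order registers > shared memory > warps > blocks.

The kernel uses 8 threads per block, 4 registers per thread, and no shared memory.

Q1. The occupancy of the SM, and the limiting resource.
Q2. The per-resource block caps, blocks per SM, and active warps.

Answer: occupancy 1/8, limited by blocks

registers: 384 blocks
shared memory: no limit (kernel uses none)
warps: 64 blocks
blocks: 8 blocks

Answer: 8 blocks, 8 active warps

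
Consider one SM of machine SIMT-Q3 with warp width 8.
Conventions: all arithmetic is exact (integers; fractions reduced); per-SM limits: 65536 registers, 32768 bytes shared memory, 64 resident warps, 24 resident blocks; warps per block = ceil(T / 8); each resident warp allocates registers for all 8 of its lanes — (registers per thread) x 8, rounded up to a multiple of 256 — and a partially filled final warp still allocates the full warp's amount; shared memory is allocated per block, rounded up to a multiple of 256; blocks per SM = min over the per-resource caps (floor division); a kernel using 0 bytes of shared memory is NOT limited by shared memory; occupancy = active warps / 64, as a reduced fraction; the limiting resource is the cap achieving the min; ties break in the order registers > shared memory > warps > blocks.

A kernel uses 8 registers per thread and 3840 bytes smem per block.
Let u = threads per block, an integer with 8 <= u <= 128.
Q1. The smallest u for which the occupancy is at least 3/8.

Answer: u = 17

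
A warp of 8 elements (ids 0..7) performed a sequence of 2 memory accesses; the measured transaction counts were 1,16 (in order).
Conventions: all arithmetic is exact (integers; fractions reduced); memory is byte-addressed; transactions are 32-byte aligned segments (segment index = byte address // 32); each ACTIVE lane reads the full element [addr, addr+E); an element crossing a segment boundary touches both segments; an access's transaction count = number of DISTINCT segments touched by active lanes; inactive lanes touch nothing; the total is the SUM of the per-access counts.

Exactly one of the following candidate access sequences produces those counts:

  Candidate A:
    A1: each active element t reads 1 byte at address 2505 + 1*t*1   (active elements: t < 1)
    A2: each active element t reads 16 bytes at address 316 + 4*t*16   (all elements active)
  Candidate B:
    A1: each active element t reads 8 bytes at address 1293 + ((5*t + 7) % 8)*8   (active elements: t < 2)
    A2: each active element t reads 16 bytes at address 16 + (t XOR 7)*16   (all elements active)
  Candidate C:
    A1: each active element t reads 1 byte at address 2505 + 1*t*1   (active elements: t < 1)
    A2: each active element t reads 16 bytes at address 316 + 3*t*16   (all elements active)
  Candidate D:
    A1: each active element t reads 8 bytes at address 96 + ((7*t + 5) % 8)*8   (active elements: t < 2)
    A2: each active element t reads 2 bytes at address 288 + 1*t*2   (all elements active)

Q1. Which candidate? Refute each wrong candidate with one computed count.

B: A1 gives 2 transactions, not 1
C: A2 gives 12 transactions, not 16
D: A2 gives 1 transaction, not 16
A: all counts match (1,16)

Answer: A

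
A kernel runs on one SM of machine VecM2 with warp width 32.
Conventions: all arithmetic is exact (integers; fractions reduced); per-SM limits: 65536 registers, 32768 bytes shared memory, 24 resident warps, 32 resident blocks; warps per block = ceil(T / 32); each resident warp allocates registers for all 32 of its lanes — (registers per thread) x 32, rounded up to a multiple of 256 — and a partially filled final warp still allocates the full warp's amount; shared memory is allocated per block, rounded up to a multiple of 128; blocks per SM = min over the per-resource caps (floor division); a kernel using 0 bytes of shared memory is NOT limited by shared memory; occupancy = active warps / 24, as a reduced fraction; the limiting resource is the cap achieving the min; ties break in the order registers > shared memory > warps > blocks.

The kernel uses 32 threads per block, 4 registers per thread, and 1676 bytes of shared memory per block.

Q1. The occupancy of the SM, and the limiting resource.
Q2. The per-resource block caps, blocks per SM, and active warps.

Answer: occupancy 3/4, limited by shared memory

registers: 256 blocks
shared memory: 18 blocks
warps: 24 blocks
blocks: 32 blocks

Answer: 18 blocks, 18 active warps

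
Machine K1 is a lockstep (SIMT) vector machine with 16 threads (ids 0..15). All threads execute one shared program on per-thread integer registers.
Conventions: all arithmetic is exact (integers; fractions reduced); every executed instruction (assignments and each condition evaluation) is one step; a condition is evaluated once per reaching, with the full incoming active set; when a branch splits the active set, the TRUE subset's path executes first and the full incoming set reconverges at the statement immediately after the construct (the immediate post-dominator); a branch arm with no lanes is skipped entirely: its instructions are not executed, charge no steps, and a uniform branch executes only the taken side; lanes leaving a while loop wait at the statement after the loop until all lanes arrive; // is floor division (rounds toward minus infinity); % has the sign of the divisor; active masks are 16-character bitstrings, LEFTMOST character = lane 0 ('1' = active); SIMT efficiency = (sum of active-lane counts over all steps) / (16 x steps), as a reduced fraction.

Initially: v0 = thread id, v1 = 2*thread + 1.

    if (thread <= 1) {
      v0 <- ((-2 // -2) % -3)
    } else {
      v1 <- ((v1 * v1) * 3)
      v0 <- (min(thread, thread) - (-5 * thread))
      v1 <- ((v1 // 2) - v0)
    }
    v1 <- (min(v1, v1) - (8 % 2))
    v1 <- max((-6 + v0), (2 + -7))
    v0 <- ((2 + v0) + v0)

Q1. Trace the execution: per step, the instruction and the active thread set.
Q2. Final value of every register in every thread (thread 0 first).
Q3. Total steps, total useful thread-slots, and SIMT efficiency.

step 0: eval (thread <= 1)           1111111111111111
step 1: v0 <- ((-2 // -2) % -3)      1100000000000000
step 2: v1 <- ((v1 * v1) * 3)        0011111111111111
step 3: v0 <- (min(thread, thread) - (-5 * thread)) 0011111111111111
step 4: v1 <- ((v1 // 2) - v0)       0011111111111111
step 5: v1 <- (min(v1, v1) - (8 % 2)) 1111111111111111
step 6: v1 <- max((-6 + v0), (2 + -7)) 1111111111111111
step 7: v0 <- ((2 + v0) + v0)        1111111111111111

Answer: 8 steps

v0: -2,-2,26,38,50,62,74,86,98,110,122,134,146,158,170,182
v1: -5,-5,6,12,18,24,30,36,42,48,54,60,66,72,78,84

steps = 8; useful = 108; efficiency = 108/128 = 27/32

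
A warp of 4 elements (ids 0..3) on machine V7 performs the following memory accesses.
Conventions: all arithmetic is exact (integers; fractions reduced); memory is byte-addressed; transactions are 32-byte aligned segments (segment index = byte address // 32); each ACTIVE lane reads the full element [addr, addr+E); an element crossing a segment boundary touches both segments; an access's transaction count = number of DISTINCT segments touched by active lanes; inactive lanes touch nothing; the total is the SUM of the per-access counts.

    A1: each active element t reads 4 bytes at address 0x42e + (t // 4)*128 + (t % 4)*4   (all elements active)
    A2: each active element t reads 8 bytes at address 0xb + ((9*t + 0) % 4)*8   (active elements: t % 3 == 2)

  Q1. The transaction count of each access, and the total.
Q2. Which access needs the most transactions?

A1: 1 transaction
A2: 2 transactions

Answer: 1,2; total 3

Answer: A2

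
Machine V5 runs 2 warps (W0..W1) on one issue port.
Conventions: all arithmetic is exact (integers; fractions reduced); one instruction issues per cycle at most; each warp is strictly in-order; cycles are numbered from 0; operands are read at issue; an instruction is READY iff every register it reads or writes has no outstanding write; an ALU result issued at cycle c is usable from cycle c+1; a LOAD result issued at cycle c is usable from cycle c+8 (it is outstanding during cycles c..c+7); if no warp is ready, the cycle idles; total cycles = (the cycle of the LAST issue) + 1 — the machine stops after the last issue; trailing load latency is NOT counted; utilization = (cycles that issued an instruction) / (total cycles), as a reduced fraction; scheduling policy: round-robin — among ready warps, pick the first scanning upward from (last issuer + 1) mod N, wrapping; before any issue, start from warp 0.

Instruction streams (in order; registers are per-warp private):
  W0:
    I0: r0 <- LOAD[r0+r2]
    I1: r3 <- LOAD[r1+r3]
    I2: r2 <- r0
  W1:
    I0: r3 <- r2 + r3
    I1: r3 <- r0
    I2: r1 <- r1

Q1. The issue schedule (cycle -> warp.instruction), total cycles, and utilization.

cycle 0: W0.I0
cycle 1: W1.I0
cycle 2: W0.I1
cycle 3: W1.I1
cycle 4: W1.I2
cycle 5: idle
cycle 6: idle
cycle 7: idle
cycle 8: W0.I2

Answer: 9 cycles, utilization 2/3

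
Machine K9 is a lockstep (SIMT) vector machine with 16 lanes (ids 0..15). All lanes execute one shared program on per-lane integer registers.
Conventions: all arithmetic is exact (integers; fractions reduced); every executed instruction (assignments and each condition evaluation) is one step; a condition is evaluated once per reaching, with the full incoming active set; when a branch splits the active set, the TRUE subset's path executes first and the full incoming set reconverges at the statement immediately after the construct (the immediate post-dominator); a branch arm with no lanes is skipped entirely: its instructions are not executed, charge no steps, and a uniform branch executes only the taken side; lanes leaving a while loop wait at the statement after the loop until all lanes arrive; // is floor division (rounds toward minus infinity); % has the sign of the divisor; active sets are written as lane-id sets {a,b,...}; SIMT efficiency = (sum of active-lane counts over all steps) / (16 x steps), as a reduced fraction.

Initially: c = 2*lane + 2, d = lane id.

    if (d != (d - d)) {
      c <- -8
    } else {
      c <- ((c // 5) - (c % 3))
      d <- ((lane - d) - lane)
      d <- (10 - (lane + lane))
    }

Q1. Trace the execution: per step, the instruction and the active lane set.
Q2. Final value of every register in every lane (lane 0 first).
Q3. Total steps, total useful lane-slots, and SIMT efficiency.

step 0: eval (d != (d - d))          {0,1,2,3,4,5,6,7,8,9,10,11,12,13,14,15}
step 1: c <- -8                      {1,2,3,4,5,6,7,8,9,10,11,12,13,14,15}
step 2: c <- ((c // 5) - (c % 3))    {0}
step 3: d <- ((lane - d) - lane)     {0}
step 4: d <- (10 - (lane + lane))    {0}

Answer: 5 steps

c: -2,-8,-8,-8,-8,-8,-8,-8,-8,-8,-8,-8,-8,-8,-8,-8
d: 10,1,2,3,4,5,6,7,8,9,10,11,12,13,14,15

steps = 5; useful = 34; efficiency = 34/80 = 17/40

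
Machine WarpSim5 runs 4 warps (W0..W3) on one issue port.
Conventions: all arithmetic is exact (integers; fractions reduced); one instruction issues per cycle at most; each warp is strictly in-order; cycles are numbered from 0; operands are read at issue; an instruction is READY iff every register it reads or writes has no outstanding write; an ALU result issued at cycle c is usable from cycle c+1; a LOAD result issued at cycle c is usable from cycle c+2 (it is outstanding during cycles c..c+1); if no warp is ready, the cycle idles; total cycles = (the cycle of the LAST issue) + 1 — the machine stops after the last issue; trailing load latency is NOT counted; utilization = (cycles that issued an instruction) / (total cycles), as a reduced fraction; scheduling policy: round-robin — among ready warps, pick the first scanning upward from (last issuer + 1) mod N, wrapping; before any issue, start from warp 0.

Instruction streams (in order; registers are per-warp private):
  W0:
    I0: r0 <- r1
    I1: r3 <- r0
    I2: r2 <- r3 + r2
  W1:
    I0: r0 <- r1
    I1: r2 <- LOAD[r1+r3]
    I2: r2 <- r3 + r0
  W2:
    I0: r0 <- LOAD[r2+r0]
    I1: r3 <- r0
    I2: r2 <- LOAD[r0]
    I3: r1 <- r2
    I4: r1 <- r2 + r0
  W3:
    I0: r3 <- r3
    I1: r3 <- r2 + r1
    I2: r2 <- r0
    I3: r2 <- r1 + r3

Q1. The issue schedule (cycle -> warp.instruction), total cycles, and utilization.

cycle 0: W0.I0
cycle 1: W1.I0
cycle 2: W2.I0
cycle 3: W3.I0
cycle 4: W0.I1
cycle 5: W1.I1
cycle 6: W2.I1
cycle 7: W3.I1
cycle 8: W0.I2
cycle 9: W1.I2
cycle 10: W2.I2
cycle 11: W3.I2
cycle 12: W2.I3
cycle 13: W3.I3
cycle 14: W2.I4

Answer: 15 cycles, utilization 1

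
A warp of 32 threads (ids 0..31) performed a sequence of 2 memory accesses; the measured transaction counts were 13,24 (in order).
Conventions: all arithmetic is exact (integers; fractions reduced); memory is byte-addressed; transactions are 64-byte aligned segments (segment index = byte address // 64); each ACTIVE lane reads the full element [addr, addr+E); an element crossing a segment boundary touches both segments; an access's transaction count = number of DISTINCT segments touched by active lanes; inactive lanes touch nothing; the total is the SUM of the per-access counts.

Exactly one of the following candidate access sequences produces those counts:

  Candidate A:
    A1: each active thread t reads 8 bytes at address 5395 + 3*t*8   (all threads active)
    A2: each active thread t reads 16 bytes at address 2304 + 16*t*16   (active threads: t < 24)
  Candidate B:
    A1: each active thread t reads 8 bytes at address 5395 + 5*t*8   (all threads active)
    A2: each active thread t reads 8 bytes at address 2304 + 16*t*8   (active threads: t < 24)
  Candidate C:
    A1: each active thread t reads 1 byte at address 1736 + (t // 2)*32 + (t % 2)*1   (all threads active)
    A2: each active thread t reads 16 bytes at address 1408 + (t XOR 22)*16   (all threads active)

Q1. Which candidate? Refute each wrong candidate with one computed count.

B: A1 gives 20 transactions, not 13
C: A1 gives 8 transactions, not 13
A: all counts match (13,24)

Answer: A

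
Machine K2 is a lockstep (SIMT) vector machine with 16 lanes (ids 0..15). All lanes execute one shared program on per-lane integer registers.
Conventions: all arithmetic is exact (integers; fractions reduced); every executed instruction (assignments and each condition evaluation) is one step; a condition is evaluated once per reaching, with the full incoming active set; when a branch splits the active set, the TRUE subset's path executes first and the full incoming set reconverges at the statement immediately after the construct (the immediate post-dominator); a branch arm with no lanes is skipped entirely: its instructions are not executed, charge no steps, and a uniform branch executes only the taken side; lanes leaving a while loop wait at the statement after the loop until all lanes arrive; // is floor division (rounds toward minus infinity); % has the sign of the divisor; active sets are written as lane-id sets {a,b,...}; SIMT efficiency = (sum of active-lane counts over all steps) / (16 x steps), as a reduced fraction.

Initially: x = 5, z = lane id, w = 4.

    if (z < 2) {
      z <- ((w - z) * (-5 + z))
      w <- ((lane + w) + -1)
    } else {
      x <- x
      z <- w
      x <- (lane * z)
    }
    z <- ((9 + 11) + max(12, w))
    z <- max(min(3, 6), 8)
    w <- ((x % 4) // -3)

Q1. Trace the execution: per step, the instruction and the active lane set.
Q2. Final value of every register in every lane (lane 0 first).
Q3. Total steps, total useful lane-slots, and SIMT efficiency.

step 0: eval (z < 2)                 {0,1,2,3,4,5,6,7,8,9,10,11,12,13,14,15}
step 1: z <- ((w - z) * (-5 + z))    {0,1}
step 2: w <- ((lane + w) + -1)       {0,1}
step 3: x <- x                       {2,3,4,5,6,7,8,9,10,11,12,13,14,15}
step 4: z <- w                       {2,3,4,5,6,7,8,9,10,11,12,13,14,15}
step 5: x <- (lane * z)              {2,3,4,5,6,7,8,9,10,11,12,13,14,15}
step 6: z <- ((9 + 11) + max(12, w)) {0,1,2,3,4,5,6,7,8,9,10,11,12,13,14,15}
step 7: z <- max(min(3, 6), 8)       {0,1,2,3,4,5,6,7,8,9,10,11,12,13,14,15}
step 8: w <- ((x % 4) // -3)         {0,1,2,3,4,5,6,7,8,9,10,11,12,13,14,15}

Answer: 9 steps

x: 5,5,8,12,16,20,24,28,32,36,40,44,48,52,56,60
z: 8,8,8,8,8,8,8,8,8,8,8,8,8,8,8,8
w: -1,-1,0,0,0,0,0,0,0,0,0,0,0,0,0,0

steps = 9; useful = 110; efficiency = 110/144 = 55/72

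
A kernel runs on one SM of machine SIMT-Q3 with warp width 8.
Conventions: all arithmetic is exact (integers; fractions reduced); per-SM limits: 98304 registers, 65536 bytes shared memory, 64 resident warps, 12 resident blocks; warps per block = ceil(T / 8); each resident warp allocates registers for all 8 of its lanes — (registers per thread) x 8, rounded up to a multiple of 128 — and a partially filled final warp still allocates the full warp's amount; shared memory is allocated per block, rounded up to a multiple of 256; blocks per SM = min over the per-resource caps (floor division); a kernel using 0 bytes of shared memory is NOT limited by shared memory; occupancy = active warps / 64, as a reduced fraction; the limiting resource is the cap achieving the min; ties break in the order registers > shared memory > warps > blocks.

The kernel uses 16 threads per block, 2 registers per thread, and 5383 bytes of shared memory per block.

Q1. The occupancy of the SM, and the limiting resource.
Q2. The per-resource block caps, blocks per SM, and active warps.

Answer: occupancy 11/32, limited by shared memory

registers: 384 blocks
shared memory: 11 blocks
warps: 32 blocks
blocks: 12 blocks

Answer: 11 blocks, 22 active warps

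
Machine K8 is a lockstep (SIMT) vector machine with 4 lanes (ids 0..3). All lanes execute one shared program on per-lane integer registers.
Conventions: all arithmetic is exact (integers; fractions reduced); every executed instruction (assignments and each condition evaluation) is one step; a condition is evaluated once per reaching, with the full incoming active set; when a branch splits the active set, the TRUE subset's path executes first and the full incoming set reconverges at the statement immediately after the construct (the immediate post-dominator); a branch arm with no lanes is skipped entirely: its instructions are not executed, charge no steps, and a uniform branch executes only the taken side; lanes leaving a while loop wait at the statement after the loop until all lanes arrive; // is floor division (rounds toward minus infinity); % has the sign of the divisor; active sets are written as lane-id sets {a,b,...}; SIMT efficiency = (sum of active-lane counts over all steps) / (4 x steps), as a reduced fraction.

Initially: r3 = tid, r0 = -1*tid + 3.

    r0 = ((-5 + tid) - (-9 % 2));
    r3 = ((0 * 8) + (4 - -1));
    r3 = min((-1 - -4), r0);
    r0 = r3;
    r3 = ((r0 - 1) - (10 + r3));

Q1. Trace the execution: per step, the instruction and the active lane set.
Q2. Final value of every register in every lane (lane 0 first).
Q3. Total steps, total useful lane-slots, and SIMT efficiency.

step 0: r0 <- ((-5 + tid) - (-9 % 2)) {0,1,2,3}
step 1: r3 <- ((0 * 8) + (4 - -1))   {0,1,2,3}
step 2: r3 <- min((-1 - -4), r0)     {0,1,2,3}
step 3: r0 <- r3                     {0,1,2,3}
step 4: r3 <- ((r0 - 1) - (10 + r3)) {0,1,2,3}

Answer: 5 steps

r3: -11,-11,-11,-11
r0: -6,-5,-4,-3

steps = 5; useful = 20; efficiency = 20/20 = 1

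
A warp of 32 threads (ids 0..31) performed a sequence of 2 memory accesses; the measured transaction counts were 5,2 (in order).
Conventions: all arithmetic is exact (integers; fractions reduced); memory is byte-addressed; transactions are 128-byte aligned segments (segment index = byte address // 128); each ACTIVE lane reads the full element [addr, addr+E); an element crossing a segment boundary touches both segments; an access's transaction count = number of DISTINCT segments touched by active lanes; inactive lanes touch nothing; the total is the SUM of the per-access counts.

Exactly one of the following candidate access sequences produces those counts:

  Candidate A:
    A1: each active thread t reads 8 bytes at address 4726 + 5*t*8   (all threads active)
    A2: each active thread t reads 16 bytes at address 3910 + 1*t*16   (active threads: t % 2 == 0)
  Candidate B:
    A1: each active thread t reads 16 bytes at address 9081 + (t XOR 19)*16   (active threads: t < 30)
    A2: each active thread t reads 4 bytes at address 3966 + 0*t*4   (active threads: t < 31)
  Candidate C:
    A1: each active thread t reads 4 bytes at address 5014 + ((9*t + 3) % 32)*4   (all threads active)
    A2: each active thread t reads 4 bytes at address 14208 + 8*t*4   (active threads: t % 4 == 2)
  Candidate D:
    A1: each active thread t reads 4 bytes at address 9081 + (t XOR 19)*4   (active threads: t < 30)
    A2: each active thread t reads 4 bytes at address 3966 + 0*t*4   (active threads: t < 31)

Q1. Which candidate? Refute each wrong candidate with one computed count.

A: A1 gives 11 transactions, not 5
C: A1 gives 2 transactions, not 5
D: A1 gives 2 transactions, not 5
B: all counts match (5,2)

Answer: B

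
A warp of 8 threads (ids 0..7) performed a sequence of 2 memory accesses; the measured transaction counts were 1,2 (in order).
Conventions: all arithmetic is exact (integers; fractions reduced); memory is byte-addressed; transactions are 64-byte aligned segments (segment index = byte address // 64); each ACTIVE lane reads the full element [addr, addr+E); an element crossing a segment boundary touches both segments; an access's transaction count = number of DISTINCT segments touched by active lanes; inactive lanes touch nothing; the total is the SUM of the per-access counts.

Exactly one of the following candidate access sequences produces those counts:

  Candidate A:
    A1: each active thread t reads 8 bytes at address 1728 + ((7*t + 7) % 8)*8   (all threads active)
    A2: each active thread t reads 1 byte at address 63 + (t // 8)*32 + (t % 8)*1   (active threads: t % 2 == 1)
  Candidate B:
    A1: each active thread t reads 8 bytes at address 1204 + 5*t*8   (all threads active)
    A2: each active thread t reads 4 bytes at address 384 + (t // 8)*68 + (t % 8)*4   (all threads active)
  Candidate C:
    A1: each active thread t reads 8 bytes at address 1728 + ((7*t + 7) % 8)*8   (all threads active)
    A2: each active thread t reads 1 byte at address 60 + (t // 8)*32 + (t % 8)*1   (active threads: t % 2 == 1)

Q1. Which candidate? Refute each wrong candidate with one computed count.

A: A2 gives 1 transaction, not 2
B: A1 gives 6 transactions, not 1
C: all counts match (1,2)

Answer: C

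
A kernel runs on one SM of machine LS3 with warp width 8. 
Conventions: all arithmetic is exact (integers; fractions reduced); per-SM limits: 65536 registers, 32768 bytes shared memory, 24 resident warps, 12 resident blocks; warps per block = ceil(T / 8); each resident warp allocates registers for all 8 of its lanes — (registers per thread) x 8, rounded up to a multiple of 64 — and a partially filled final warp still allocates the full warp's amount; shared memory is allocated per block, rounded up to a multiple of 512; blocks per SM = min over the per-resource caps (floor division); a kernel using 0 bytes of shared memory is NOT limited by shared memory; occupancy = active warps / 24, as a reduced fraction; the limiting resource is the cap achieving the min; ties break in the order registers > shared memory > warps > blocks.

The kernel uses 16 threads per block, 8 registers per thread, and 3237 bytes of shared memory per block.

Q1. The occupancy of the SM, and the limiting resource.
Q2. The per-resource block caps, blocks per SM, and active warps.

Answer: occupancy 3/4, limited by shared memory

registers: 512 blocks
shared memory: 9 blocks
warps: 12 blocks
blocks: 12 blocks

Answer: 9 blocks, 18 active warps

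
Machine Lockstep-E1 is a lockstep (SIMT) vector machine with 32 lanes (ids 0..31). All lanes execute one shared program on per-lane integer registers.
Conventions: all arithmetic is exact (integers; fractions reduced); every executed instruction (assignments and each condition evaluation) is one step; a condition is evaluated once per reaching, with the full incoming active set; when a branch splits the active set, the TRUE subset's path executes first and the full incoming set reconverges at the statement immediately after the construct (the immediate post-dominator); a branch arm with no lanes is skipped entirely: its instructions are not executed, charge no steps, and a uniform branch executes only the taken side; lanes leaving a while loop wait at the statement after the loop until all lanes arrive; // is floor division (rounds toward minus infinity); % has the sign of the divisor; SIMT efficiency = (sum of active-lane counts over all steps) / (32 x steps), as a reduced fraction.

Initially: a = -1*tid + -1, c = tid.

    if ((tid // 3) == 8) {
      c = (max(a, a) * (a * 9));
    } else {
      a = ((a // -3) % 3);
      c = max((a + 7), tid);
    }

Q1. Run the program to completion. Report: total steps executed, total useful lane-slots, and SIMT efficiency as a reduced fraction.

Answer: 4 steps, 93 useful, 93/128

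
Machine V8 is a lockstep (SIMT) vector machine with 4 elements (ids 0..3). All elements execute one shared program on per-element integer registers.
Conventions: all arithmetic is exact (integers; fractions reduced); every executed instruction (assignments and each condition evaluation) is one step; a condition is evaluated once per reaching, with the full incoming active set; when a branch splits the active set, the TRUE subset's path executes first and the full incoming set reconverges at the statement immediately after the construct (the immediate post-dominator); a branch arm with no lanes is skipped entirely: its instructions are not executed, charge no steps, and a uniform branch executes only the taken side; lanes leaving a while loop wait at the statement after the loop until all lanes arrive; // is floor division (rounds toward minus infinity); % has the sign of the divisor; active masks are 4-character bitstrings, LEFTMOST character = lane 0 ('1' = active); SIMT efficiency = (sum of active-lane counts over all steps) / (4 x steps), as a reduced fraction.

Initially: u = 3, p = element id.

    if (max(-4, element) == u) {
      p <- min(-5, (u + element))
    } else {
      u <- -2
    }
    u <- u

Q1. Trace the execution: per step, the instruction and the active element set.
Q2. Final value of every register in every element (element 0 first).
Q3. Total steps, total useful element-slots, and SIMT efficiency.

step 0: eval (max(-4, element) == u) 1111
step 1: p <- min(-5, (u + element))  0001
step 2: u <- -2                      1110
step 3: u <- u                       1111

Answer: 4 steps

u: -2,-2,-2,3
p: 0,1,2,-5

steps = 4; useful = 12; efficiency = 12/16 = 3/4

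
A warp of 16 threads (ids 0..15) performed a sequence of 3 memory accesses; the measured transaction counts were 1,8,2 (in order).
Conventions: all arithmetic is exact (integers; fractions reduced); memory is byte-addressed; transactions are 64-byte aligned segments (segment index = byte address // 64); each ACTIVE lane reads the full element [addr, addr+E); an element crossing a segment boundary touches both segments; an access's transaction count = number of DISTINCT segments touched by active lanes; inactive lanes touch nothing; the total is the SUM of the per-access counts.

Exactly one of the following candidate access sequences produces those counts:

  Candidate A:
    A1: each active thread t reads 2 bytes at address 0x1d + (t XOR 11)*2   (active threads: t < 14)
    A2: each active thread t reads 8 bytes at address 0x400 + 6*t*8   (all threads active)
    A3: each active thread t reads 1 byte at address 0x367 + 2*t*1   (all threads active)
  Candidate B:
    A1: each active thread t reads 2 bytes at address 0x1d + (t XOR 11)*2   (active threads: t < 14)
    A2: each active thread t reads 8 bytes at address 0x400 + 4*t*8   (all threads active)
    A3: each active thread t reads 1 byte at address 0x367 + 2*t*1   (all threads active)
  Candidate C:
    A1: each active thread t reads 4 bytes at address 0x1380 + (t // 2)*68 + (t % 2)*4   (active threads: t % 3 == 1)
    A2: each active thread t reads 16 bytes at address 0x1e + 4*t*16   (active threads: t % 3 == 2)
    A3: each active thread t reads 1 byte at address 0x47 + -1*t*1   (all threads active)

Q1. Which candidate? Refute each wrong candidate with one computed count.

A: A2 gives 12 transactions, not 8
C: A1 gives 5 transactions, not 1
B: all counts match (1,8,2)

Answer: B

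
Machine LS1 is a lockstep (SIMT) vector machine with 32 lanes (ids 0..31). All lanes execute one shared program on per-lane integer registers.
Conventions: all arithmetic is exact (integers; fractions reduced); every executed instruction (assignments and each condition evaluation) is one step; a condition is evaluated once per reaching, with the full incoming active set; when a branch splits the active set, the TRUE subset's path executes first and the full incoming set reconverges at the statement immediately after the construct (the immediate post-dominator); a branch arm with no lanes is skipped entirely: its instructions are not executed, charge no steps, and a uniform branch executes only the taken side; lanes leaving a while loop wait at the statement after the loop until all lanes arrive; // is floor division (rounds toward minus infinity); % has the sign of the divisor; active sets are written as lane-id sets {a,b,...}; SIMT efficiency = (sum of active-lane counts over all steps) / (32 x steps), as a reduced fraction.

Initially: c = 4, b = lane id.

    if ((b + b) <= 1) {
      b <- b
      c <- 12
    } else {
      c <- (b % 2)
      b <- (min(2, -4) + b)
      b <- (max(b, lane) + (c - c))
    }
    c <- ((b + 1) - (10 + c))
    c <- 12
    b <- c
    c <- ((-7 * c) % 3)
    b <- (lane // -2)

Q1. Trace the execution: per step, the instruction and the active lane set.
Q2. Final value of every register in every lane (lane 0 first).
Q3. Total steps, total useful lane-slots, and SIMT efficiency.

step 0: eval ((b + b) <= 1)          {0,1,2,3,4,5,6,7,8,9,10,11,12,13,14,15,16,17,18,19,20,21,22,23,24,25,26,27,28,29,30,31}
step 1: b <- b                       {0}
step 2: c <- 12                      {0}
step 3: c <- (b % 2)                 {1,2,3,4,5,6,7,8,9,10,11,12,13,14,15,16,17,18,19,20,21,22,23,24,25,26,27,28,29,30,31}
step 4: b <- (min(2, -4) + b)        {1,2,3,4,5,6,7,8,9,10,11,12,13,14,15,16,17,18,19,20,21,22,23,24,25,26,27,28,29,30,31}
step 5: b <- (max(b, lane) + (c - c)) {1,2,3,4,5,6,7,8,9,10,11,12,13,14,15,16,17,18,19,20,21,22,23,24,25,26,27,28,29,30,31}
step 6: c <- ((b + 1) - (10 + c))    {0,1,2,3,4,5,6,7,8,9,10,11,12,13,14,15,16,17,18,19,20,21,22,23,24,25,26,27,28,29,30,31}
step 7: c <- 12                      {0,1,2,3,4,5,6,7,8,9,10,11,12,13,14,15,16,17,18,19,20,21,22,23,24,25,26,27,28,29,30,31}
step 8: b <- c                       {0,1,2,3,4,5,6,7,8,9,10,11,12,13,14,15,16,17,18,19,20,21,22,23,24,25,26,27,28,29,30,31}
step 9: c <- ((-7 * c) % 3)          {0,1,2,3,4,5,6,7,8,9,10,11,12,13,14,15,16,17,18,19,20,21,22,23,24,25,26,27,28,29,30,31}
step 10: b <- (lane // -2)            {0,1,2,3,4,5,6,7,8,9,10,11,12,13,14,15,16,17,18,19,20,21,22,23,24,25,26,27,28,29,30,31}

Answer: 11 steps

c: 0,0,0,0,0,0,0,0,0,0,0,0,0,0,0,0,0,0,0,0,0,0,0,0,0,0,0,0,0,0,0,0
b: 0,-1,-1,-2,-2,-3,-3,-4,-4,-5,-5,-6,-6,-7,-7,-8,-8,-9,-9,-10,-10,-11,-11,-12,-12,-13,-13,-14,-14,-15,-15,-16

steps = 11; useful = 287; efficiency = 287/352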